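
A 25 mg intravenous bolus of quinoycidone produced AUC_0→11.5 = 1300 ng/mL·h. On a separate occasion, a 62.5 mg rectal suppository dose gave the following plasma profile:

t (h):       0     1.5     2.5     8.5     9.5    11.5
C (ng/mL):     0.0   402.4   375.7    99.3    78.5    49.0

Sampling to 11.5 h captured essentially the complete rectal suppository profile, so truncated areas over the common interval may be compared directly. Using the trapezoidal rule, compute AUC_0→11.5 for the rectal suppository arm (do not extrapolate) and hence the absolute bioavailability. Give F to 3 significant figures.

Trapezoidal AUC_0→11.5 (rectal suppository):
  [0→1.5]: (0.0+402.4)/2 × 1.5 = 301.8
  [1.5→2.5]: (402.4+375.7)/2 × 1 = 389.05
  [2.5→8.5]: (375.7+99.3)/2 × 6 = 1425.0
  [8.5→9.5]: (99.3+78.5)/2 × 1 = 88.9
  [9.5→11.5]: (78.5+49.0)/2 × 2 = 127.5
  Sum = 2332.25 ng/mL·h
F = (AUC_ev/D_ev)/(AUC_iv/D_iv) = (2332.25/62.5)/(1300/25) = 37.316/52 = 0.7176

F = 0.718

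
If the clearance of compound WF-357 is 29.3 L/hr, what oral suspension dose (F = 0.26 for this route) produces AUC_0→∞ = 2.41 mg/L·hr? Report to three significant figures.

Dose = 272 mg

Dose = CL × AUC_0→∞ / F
     = 29.3 × 2.41 / 0.26 = 271.588 mg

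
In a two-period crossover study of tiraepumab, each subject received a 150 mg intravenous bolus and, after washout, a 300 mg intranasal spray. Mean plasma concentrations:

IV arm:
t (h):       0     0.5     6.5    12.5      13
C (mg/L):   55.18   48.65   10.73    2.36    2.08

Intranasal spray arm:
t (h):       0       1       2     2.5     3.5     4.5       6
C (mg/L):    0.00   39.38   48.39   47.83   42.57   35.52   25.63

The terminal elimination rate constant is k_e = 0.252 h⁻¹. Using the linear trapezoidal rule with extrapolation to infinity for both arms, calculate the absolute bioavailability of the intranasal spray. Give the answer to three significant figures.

F = 0.632

Trapezoidal AUC_0→13 (IV):
  [0→0.5]: (55.18+48.65)/2 × 0.5 = 25.9575
  [0.5→6.5]: (48.65+10.73)/2 × 6 = 178.14
  [6.5→12.5]: (10.73+2.36)/2 × 6 = 39.27
  [12.5→13]: (2.36+2.08)/2 × 0.5 = 1.11
  Sum = 244.4775 mg/L·h
IV tail: 2.08/0.252 = 8.254; AUC_iv,0→∞ = 244.4775 + 8.254 = 252.7315 mg/L·h
Trapezoidal AUC_0→6 (intranasal spray):
  [0→1]: (0.00+39.38)/2 × 1 = 19.69
  [1→2]: (39.38+48.39)/2 × 1 = 43.885
  [2→2.5]: (48.39+47.83)/2 × 0.5 = 24.055
  [2.5→3.5]: (47.83+42.57)/2 × 1 = 45.2
  [3.5→4.5]: (42.57+35.52)/2 × 1 = 39.045
  [4.5→6]: (35.52+25.63)/2 × 1.5 = 45.8625
  Sum = 217.7375 mg/L·h
intranasal spray tail: 25.63/0.252 = 101.706; AUC_ev,0→∞ = 217.7375 + 101.706 = 319.4435 mg/L·h
F = (AUC_ev/D_ev)/(AUC_iv/D_iv) = (319.4435/300)/(252.7315/150) = 1.06481/1.68488 = 0.6320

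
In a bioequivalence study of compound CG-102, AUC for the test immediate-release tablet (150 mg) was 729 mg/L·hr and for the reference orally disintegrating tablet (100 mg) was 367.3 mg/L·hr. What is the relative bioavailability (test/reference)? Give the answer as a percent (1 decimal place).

F_rel = 132.3%

F_rel = (AUC_test/D_test) / (AUC_ref/D_ref)
      = (729/150) / (367.3/100)
      = 4.86 / 3.673 = 1.3232 = 132.32%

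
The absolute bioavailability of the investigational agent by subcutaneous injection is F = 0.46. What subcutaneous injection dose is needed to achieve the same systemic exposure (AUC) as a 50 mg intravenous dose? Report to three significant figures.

For equal systemic exposure: F × D_ev = D_iv
D_ev = D_iv / F = 50 / 0.46 = 108.696 mg

D_subcutaneous = 109 mg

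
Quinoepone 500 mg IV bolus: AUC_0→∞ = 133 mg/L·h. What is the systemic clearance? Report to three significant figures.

CL = 3.76 L/h

CL = Dose_iv / AUC_0→∞
   = 500 / 133 = 3.7594 L/h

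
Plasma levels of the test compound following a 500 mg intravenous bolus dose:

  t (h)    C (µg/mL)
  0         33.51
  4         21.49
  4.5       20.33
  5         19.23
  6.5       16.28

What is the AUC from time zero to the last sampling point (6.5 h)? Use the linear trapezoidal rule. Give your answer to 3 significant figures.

AUC = 157 µg/mL·h

Trapezoidal AUC_0→6.5:
  [0→4]: (33.51+21.49)/2 × 4 = 110.0
  [4→4.5]: (21.49+20.33)/2 × 0.5 = 10.455
  [4.5→5]: (20.33+19.23)/2 × 0.5 = 9.89
  [5→6.5]: (19.23+16.28)/2 × 1.5 = 26.6325
  Sum = 156.9775 µg/mL·h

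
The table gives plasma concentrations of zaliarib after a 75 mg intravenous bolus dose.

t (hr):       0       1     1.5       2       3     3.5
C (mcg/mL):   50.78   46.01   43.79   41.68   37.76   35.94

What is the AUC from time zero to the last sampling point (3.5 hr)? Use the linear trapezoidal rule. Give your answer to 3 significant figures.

AUC = 150 mcg/mL·hr

Trapezoidal AUC_0→3.5:
  [0→1]: (50.78+46.01)/2 × 1 = 48.395
  [1→1.5]: (46.01+43.79)/2 × 0.5 = 22.45
  [1.5→2]: (43.79+41.68)/2 × 0.5 = 21.3675
  [2→3]: (41.68+37.76)/2 × 1 = 39.72
  [3→3.5]: (37.76+35.94)/2 × 0.5 = 18.425
  Sum = 150.3575 mcg/mL·hr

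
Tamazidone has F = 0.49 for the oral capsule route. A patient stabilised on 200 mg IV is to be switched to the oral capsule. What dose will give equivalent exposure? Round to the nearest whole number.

For equal systemic exposure: F × D_ev = D_iv
D_ev = D_iv / F = 200 / 0.49 = 408.163 mg

D_oral = 408 mg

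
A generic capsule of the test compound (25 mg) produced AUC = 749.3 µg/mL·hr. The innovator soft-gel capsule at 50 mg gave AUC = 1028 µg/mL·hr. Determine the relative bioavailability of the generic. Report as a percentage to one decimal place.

F_rel = (AUC_test/D_test) / (AUC_ref/D_ref)
      = (749.3/25) / (1028/50)
      = 29.972 / 20.56 = 1.4578 = 145.78%

F_rel = 145.8%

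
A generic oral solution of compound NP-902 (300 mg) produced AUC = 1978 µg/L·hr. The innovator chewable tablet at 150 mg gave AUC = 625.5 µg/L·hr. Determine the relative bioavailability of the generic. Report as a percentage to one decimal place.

F_rel = 158.1%

F_rel = (AUC_test/D_test) / (AUC_ref/D_ref)
      = (1978/300) / (625.5/150)
      = 6.59333 / 4.17 = 1.5811 = 158.11%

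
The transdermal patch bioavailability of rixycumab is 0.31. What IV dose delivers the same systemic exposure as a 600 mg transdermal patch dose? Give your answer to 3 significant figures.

D_iv = 186 mg

Systemic exposure from an extravascular dose = F × D_ev, so the equivalent IV dose is F × D_ev.
D_iv = F × D_ev = 0.31 × 600 = 186 mg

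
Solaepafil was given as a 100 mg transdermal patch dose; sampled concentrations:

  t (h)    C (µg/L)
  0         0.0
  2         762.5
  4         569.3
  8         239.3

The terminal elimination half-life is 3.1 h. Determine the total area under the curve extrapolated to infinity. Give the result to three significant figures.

Trapezoidal AUC_0→8:
  [0→2]: (0.0+762.5)/2 × 2 = 762.5
  [2→4]: (762.5+569.3)/2 × 2 = 1331.8
  [4→8]: (569.3+239.3)/2 × 4 = 1617.2
  Sum = 3711.5 µg/L·h
k_e = ln2 / t½ = 0.693147 / 3.1 = 0.2236 h^-1
Extrapolated tail: C_last / k_e = 239.3 / 0.2236 = 1070.215
AUC_0→∞ = 3711.5 + 1070.215 = 4781.715 µg/L·h

AUC = 4780 µg/L·h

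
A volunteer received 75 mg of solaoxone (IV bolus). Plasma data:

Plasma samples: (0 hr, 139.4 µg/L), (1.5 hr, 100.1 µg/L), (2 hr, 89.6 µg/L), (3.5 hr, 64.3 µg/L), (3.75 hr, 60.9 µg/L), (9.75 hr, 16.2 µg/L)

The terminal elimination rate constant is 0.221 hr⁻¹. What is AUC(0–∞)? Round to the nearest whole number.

Trapezoidal AUC_0→9.75:
  [0→1.5]: (139.4+100.1)/2 × 1.5 = 179.625
  [1.5→2]: (100.1+89.6)/2 × 0.5 = 47.425
  [2→3.5]: (89.6+64.3)/2 × 1.5 = 115.425
  [3.5→3.75]: (64.3+60.9)/2 × 0.25 = 15.65
  [3.75→9.75]: (60.9+16.2)/2 × 6 = 231.3
  Sum = 589.425 µg/L·hr
Extrapolated tail: C_last / k_e = 16.2 / 0.221 = 73.303
AUC_0→∞ = 589.425 + 73.303 = 662.728 µg/L·hr

AUC = 663 µg/L·hr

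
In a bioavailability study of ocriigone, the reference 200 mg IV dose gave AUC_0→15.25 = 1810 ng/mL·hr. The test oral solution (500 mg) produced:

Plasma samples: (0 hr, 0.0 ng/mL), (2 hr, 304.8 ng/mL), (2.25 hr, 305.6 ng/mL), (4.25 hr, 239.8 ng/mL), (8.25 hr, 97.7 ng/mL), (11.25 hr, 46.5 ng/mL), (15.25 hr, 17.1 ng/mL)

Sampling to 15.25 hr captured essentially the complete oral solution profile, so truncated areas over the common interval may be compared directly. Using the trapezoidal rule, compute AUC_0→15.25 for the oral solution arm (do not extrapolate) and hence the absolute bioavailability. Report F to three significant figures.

Trapezoidal AUC_0→15.25 (oral solution):
  [0→2]: (0.0+304.8)/2 × 2 = 304.8
  [2→2.25]: (304.8+305.6)/2 × 0.25 = 76.3
  [2.25→4.25]: (305.6+239.8)/2 × 2 = 545.4
  [4.25→8.25]: (239.8+97.7)/2 × 4 = 675.0
  [8.25→11.25]: (97.7+46.5)/2 × 3 = 216.3
  [11.25→15.25]: (46.5+17.1)/2 × 4 = 127.2
  Sum = 1945.0 ng/mL·hr
F = (AUC_ev/D_ev)/(AUC_iv/D_iv) = (1945.0/500)/(1810/200) = 3.89/9.05 = 0.4298

F = 0.430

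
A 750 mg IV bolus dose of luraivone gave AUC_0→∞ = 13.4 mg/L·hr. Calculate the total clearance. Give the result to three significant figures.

CL = 56.0 L/hr

CL = Dose_iv / AUC_0→∞
   = 750 / 13.4 = 55.9701 L/hr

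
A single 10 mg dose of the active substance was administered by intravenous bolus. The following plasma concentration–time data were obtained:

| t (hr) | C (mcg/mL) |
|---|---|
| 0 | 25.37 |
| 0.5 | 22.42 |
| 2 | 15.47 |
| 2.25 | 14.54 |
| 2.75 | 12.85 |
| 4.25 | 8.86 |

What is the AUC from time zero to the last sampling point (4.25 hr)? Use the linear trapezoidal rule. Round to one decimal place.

AUC = 67.2 mcg/mL·hr

Trapezoidal AUC_0→4.25:
  [0→0.5]: (25.37+22.42)/2 × 0.5 = 11.9475
  [0.5→2]: (22.42+15.47)/2 × 1.5 = 28.4175
  [2→2.25]: (15.47+14.54)/2 × 0.25 = 3.75125
  [2.25→2.75]: (14.54+12.85)/2 × 0.5 = 6.8475
  [2.75→4.25]: (12.85+8.86)/2 × 1.5 = 16.2825
  Sum = 67.24625 mcg/mL·hr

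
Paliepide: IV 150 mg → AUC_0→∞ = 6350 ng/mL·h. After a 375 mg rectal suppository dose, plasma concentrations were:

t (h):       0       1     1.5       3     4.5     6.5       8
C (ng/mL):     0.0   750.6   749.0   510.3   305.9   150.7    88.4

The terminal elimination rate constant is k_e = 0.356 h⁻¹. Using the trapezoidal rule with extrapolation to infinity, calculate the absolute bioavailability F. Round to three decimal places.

Trapezoidal AUC_0→8 (rectal suppository):
  [0→1]: (0.0+750.6)/2 × 1 = 375.3
  [1→1.5]: (750.6+749.0)/2 × 0.5 = 374.9
  [1.5→3]: (749.0+510.3)/2 × 1.5 = 944.475
  [3→4.5]: (510.3+305.9)/2 × 1.5 = 612.15
  [4.5→6.5]: (305.9+150.7)/2 × 2 = 456.6
  [6.5→8]: (150.7+88.4)/2 × 1.5 = 179.325
  Sum = 2942.75 ng/mL·h
Tail: C_last/k_e = 88.4/0.356 = 248.315
AUC_0→∞ (rectal suppository) = 2942.75 + 248.315 = 3191.065 ng/mL·h
F = (AUC_ev/D_ev)/(AUC_iv/D_iv) = (3191.065/375)/(6350/150) = 8.50951/42.3333 = 0.2010

F = 0.201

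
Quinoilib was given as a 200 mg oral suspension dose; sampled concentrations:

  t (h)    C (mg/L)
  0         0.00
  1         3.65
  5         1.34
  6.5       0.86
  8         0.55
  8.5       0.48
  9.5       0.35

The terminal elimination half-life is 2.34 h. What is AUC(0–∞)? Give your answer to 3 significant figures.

Trapezoidal AUC_0→9.5:
  [0→1]: (0.00+3.65)/2 × 1 = 1.825
  [1→5]: (3.65+1.34)/2 × 4 = 9.98
  [5→6.5]: (1.34+0.86)/2 × 1.5 = 1.65
  [6.5→8]: (0.86+0.55)/2 × 1.5 = 1.0575
  [8→8.5]: (0.55+0.48)/2 × 0.5 = 0.2575
  [8.5→9.5]: (0.48+0.35)/2 × 1 = 0.415
  Sum = 15.185 mg/L·h
k_e = ln2 / t½ = 0.693147 / 2.34 = 0.2962 h^-1
Extrapolated tail: C_last / k_e = 0.35 / 0.2962 = 1.182
AUC_0→∞ = 15.185 + 1.182 = 16.367 mg/L·h

AUC = 16.4 mg/L·h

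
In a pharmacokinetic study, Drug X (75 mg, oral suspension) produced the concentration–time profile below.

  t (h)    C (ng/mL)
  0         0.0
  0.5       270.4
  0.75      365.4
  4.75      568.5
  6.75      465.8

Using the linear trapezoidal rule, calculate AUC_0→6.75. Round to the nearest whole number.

Trapezoidal AUC_0→6.75:
  [0→0.5]: (0.0+270.4)/2 × 0.5 = 67.6
  [0.5→0.75]: (270.4+365.4)/2 × 0.25 = 79.475
  [0.75→4.75]: (365.4+568.5)/2 × 4 = 1867.8
  [4.75→6.75]: (568.5+465.8)/2 × 2 = 1034.3
  Sum = 3049.175 ng/mL·h

AUC = 3049 ng/mL·h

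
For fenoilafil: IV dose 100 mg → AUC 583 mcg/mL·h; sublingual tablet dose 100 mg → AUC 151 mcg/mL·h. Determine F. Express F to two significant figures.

F = 0.26

F = (AUC_ev / D_ev) / (AUC_iv / D_iv)
  = (151/100) / (583/100)
  = 1.51 / 5.83 = 0.2590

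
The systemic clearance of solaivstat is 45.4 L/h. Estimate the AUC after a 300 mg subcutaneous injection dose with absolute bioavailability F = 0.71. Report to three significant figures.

AUC = 4.69 mg/L·h

AUC_0→∞ = F × Dose / CL
        = 0.71 × 300 / 45.4 = 4.69163 mg/L·h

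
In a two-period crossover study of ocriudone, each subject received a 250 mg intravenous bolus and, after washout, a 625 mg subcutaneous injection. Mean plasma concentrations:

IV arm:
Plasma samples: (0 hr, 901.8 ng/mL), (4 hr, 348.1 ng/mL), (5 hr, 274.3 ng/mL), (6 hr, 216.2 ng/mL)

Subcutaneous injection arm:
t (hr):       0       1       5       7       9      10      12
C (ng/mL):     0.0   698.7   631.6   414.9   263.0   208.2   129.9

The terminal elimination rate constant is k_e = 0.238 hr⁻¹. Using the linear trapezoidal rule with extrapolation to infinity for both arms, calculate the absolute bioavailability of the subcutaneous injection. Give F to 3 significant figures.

F = 0.591

Trapezoidal AUC_0→6 (IV):
  [0→4]: (901.8+348.1)/2 × 4 = 2499.8
  [4→5]: (348.1+274.3)/2 × 1 = 311.2
  [5→6]: (274.3+216.2)/2 × 1 = 245.25
  Sum = 3056.25 ng/mL·hr
IV tail: 216.2/0.238 = 908.403; AUC_iv,0→∞ = 3056.25 + 908.403 = 3964.653 ng/mL·hr
Trapezoidal AUC_0→12 (subcutaneous injection):
  [0→1]: (0.0+698.7)/2 × 1 = 349.35
  [1→5]: (698.7+631.6)/2 × 4 = 2660.6
  [5→7]: (631.6+414.9)/2 × 2 = 1046.5
  [7→9]: (414.9+263.0)/2 × 2 = 677.9
  [9→10]: (263.0+208.2)/2 × 1 = 235.6
  [10→12]: (208.2+129.9)/2 × 2 = 338.1
  Sum = 5308.05 ng/mL·hr
subcutaneous injection tail: 129.9/0.238 = 545.798; AUC_ev,0→∞ = 5308.05 + 545.798 = 5853.848 ng/mL·hr
F = (AUC_ev/D_ev)/(AUC_iv/D_iv) = (5853.848/625)/(3964.653/250) = 9.3661568/15.858612 = 0.5906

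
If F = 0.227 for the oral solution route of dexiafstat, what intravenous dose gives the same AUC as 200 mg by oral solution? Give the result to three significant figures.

D_iv = 45.4 mg

Systemic exposure from an extravascular dose = F × D_ev, so the equivalent IV dose is F × D_ev.
D_iv = F × D_ev = 0.227 × 200 = 45.4 mg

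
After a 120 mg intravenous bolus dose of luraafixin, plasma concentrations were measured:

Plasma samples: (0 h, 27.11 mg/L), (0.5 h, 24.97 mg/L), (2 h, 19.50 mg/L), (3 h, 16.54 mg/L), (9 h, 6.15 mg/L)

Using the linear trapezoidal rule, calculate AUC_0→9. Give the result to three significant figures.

Trapezoidal AUC_0→9:
  [0→0.5]: (27.11+24.97)/2 × 0.5 = 13.02
  [0.5→2]: (24.97+19.50)/2 × 1.5 = 33.3525
  [2→3]: (19.50+16.54)/2 × 1 = 18.02
  [3→9]: (16.54+6.15)/2 × 6 = 68.07
  Sum = 132.4625 mg/L·h

AUC = 132 mg/L·h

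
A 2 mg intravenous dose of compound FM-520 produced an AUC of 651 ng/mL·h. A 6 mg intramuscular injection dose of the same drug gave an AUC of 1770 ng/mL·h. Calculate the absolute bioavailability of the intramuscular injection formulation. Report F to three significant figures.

F = 0.906

F = (AUC_ev / D_ev) / (AUC_iv / D_iv)
  = (1770/6) / (651/2)
  = 295 / 325.5 = 0.9063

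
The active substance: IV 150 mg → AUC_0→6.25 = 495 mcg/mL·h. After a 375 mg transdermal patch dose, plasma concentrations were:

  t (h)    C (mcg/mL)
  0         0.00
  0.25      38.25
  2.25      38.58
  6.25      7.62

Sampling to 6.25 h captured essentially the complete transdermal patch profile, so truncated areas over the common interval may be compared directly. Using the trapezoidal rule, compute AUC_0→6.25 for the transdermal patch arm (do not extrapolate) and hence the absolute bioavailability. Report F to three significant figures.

Trapezoidal AUC_0→6.25 (transdermal patch):
  [0→0.25]: (0.00+38.25)/2 × 0.25 = 4.78125
  [0.25→2.25]: (38.25+38.58)/2 × 2 = 76.83
  [2.25→6.25]: (38.58+7.62)/2 × 4 = 92.4
  Sum = 174.01125 mcg/mL·h
F = (AUC_ev/D_ev)/(AUC_iv/D_iv) = (174.01125/375)/(495/150) = 0.46403/3.3 = 0.1406

F = 0.141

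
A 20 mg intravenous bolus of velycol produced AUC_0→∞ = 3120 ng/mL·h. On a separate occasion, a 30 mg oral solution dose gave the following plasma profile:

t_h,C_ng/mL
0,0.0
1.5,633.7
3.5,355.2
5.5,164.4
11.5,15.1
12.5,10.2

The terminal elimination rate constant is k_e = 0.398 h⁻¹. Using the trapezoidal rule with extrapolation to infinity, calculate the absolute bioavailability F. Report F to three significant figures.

Trapezoidal AUC_0→12.5 (oral solution):
  [0→1.5]: (0.0+633.7)/2 × 1.5 = 475.275
  [1.5→3.5]: (633.7+355.2)/2 × 2 = 988.9
  [3.5→5.5]: (355.2+164.4)/2 × 2 = 519.6
  [5.5→11.5]: (164.4+15.1)/2 × 6 = 538.5
  [11.5→12.5]: (15.1+10.2)/2 × 1 = 12.65
  Sum = 2534.925 ng/mL·h
Tail: C_last/k_e = 10.2/0.398 = 25.628
AUC_0→∞ (oral solution) = 2534.925 + 25.628 = 2560.553 ng/mL·h
F = (AUC_ev/D_ev)/(AUC_iv/D_iv) = (2560.553/30)/(3120/20) = 85.3518/156 = 0.5471

F = 0.547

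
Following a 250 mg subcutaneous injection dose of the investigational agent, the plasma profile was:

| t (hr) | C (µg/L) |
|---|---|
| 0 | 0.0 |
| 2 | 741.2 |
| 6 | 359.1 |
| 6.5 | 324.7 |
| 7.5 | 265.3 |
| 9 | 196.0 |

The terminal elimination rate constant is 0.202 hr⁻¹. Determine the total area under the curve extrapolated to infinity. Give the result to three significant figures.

Trapezoidal AUC_0→9:
  [0→2]: (0.0+741.2)/2 × 2 = 741.2
  [2→6]: (741.2+359.1)/2 × 4 = 2200.6
  [6→6.5]: (359.1+324.7)/2 × 0.5 = 170.95
  [6.5→7.5]: (324.7+265.3)/2 × 1 = 295.0
  [7.5→9]: (265.3+196.0)/2 × 1.5 = 345.975
  Sum = 3753.725 µg/L·hr
Extrapolated tail: C_last / k_e = 196.0 / 0.202 = 970.297
AUC_0→∞ = 3753.725 + 970.297 = 4724.022 µg/L·hr

AUC = 4720 µg/L·hr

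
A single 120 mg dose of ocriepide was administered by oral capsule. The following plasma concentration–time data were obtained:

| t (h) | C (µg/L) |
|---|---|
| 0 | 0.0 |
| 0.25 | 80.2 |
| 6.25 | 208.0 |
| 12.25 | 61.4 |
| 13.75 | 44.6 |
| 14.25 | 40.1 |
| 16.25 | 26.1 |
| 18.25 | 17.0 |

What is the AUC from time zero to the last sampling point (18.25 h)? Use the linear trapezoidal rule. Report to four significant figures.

AUC = 1893 µg/L·h

Trapezoidal AUC_0→18.25:
  [0→0.25]: (0.0+80.2)/2 × 0.25 = 10.025
  [0.25→6.25]: (80.2+208.0)/2 × 6 = 864.6
  [6.25→12.25]: (208.0+61.4)/2 × 6 = 808.2
  [12.25→13.75]: (61.4+44.6)/2 × 1.5 = 79.5
  [13.75→14.25]: (44.6+40.1)/2 × 0.5 = 21.175
  [14.25→16.25]: (40.1+26.1)/2 × 2 = 66.2
  [16.25→18.25]: (26.1+17.0)/2 × 2 = 43.1
  Sum = 1892.8 µg/L·h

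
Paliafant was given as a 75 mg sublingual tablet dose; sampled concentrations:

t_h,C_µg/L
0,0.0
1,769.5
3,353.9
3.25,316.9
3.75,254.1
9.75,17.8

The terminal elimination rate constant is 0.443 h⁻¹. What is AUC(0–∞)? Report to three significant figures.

AUC = 2590 µg/L·h

Trapezoidal AUC_0→9.75:
  [0→1]: (0.0+769.5)/2 × 1 = 384.75
  [1→3]: (769.5+353.9)/2 × 2 = 1123.4
  [3→3.25]: (353.9+316.9)/2 × 0.25 = 83.85
  [3.25→3.75]: (316.9+254.1)/2 × 0.5 = 142.75
  [3.75→9.75]: (254.1+17.8)/2 × 6 = 815.7
  Sum = 2550.45 µg/L·h
Extrapolated tail: C_last / k_e = 17.8 / 0.443 = 40.181
AUC_0→∞ = 2550.45 + 40.181 = 2590.631 µg/L·h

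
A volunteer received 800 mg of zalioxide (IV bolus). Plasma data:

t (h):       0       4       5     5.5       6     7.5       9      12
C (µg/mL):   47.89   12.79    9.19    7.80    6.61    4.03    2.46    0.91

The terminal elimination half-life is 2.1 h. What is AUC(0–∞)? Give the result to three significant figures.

AUC = 161 µg/mL·h

Trapezoidal AUC_0→12:
  [0→4]: (47.89+12.79)/2 × 4 = 121.36
  [4→5]: (12.79+9.19)/2 × 1 = 10.99
  [5→5.5]: (9.19+7.80)/2 × 0.5 = 4.2475
  [5.5→6]: (7.80+6.61)/2 × 0.5 = 3.6025
  [6→7.5]: (6.61+4.03)/2 × 1.5 = 7.98
  [7.5→9]: (4.03+2.46)/2 × 1.5 = 4.8675
  [9→12]: (2.46+0.91)/2 × 3 = 5.055
  Sum = 158.1025 µg/mL·h
k_e = ln2 / t½ = 0.693147 / 2.1 = 0.3301 h^-1
Extrapolated tail: C_last / k_e = 0.91 / 0.3301 = 2.757
AUC_0→∞ = 158.1025 + 2.757 = 160.8595 µg/mL·h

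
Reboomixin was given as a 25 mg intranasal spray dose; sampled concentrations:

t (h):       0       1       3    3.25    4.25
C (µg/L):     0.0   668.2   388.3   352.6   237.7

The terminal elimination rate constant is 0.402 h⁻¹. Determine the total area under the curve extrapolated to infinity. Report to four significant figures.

Trapezoidal AUC_0→4.25:
  [0→1]: (0.0+668.2)/2 × 1 = 334.1
  [1→3]: (668.2+388.3)/2 × 2 = 1056.5
  [3→3.25]: (388.3+352.6)/2 × 0.25 = 92.6125
  [3.25→4.25]: (352.6+237.7)/2 × 1 = 295.15
  Sum = 1778.3625 µg/L·h
Extrapolated tail: C_last / k_e = 237.7 / 0.402 = 591.294
AUC_0→∞ = 1778.3625 + 591.294 = 2369.6565 µg/L·h

AUC = 2370 µg/L·h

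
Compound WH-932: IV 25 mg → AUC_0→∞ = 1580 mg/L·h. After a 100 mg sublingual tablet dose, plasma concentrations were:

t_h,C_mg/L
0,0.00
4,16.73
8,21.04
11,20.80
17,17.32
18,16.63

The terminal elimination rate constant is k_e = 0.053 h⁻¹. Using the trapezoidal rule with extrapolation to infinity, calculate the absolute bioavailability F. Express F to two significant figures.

Trapezoidal AUC_0→18 (sublingual tablet):
  [0→4]: (0.00+16.73)/2 × 4 = 33.46
  [4→8]: (16.73+21.04)/2 × 4 = 75.54
  [8→11]: (21.04+20.80)/2 × 3 = 62.76
  [11→17]: (20.80+17.32)/2 × 6 = 114.36
  [17→18]: (17.32+16.63)/2 × 1 = 16.975
  Sum = 303.095 mg/L·h
Tail: C_last/k_e = 16.63/0.053 = 313.774
AUC_0→∞ (sublingual tablet) = 303.095 + 313.774 = 616.869 mg/L·h
F = (AUC_ev/D_ev)/(AUC_iv/D_iv) = (616.869/100)/(1580/25) = 6.16869/63.2 = 0.0976

F = 0.098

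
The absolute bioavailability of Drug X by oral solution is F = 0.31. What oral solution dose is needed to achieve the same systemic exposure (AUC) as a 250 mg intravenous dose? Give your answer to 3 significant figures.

For equal systemic exposure: F × D_ev = D_iv
D_ev = D_iv / F = 250 / 0.31 = 806.452 mg

D_oral = 806 mg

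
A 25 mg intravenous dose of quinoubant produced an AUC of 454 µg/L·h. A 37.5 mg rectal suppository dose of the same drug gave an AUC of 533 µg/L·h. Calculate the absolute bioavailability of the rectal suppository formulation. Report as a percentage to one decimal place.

F = (AUC_ev / D_ev) / (AUC_iv / D_iv)
  = (533/37.5) / (454/25)
  = 14.2133 / 18.16 = 0.7827
  = 78.27%

F = 78.3%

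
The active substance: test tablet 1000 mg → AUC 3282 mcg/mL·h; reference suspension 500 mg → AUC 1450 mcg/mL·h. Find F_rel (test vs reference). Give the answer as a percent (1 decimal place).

F_rel = (AUC_test/D_test) / (AUC_ref/D_ref)
      = (3282/1000) / (1450/500)
      = 3.282 / 2.9 = 1.1317 = 113.17%

F_rel = 113.2%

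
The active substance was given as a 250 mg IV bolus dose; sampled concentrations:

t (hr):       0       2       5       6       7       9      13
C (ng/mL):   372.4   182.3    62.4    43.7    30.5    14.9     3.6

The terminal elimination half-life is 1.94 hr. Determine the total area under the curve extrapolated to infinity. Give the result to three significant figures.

Trapezoidal AUC_0→13:
  [0→2]: (372.4+182.3)/2 × 2 = 554.7
  [2→5]: (182.3+62.4)/2 × 3 = 367.05
  [5→6]: (62.4+43.7)/2 × 1 = 53.05
  [6→7]: (43.7+30.5)/2 × 1 = 37.1
  [7→9]: (30.5+14.9)/2 × 2 = 45.4
  [9→13]: (14.9+3.6)/2 × 4 = 37.0
  Sum = 1094.3 ng/mL·hr
k_e = ln2 / t½ = 0.693147 / 1.94 = 0.3573 hr^-1
Extrapolated tail: C_last / k_e = 3.6 / 0.3573 = 10.076
AUC_0→∞ = 1094.3 + 10.076 = 1104.376 ng/mL·hr

AUC = 1100 ng/mL·hr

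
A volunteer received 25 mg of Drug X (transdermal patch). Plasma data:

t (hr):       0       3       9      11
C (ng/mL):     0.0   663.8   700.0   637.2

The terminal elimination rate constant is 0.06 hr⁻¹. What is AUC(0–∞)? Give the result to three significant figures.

AUC = 17000 ng/mL·hr

Trapezoidal AUC_0→11:
  [0→3]: (0.0+663.8)/2 × 3 = 995.7
  [3→9]: (663.8+700.0)/2 × 6 = 4091.4
  [9→11]: (700.0+637.2)/2 × 2 = 1337.2
  Sum = 6424.3 ng/mL·hr
Extrapolated tail: C_last / k_e = 637.2 / 0.06 = 10620.000
AUC_0→∞ = 6424.3 + 10620.000 = 17044.3 ng/mL·hr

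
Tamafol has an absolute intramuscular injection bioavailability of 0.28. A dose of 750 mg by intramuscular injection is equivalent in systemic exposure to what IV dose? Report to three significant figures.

D_iv = 210 mg

Systemic exposure from an extravascular dose = F × D_ev, so the equivalent IV dose is F × D_ev.
D_iv = F × D_ev = 0.28 × 750 = 210 mg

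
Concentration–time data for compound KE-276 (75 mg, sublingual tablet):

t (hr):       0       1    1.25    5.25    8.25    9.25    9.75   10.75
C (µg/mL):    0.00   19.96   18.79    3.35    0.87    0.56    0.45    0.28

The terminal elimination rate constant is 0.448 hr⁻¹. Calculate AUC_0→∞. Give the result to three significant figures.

AUC = 67.4 µg/mL·hr

Trapezoidal AUC_0→10.75:
  [0→1]: (0.00+19.96)/2 × 1 = 9.98
  [1→1.25]: (19.96+18.79)/2 × 0.25 = 4.84375
  [1.25→5.25]: (18.79+3.35)/2 × 4 = 44.28
  [5.25→8.25]: (3.35+0.87)/2 × 3 = 6.33
  [8.25→9.25]: (0.87+0.56)/2 × 1 = 0.715
  [9.25→9.75]: (0.56+0.45)/2 × 0.5 = 0.2525
  [9.75→10.75]: (0.45+0.28)/2 × 1 = 0.365
  Sum = 66.76625 µg/mL·hr
Extrapolated tail: C_last / k_e = 0.28 / 0.448 = 0.625
AUC_0→∞ = 66.76625 + 0.625 = 67.39125 µg/mL·hr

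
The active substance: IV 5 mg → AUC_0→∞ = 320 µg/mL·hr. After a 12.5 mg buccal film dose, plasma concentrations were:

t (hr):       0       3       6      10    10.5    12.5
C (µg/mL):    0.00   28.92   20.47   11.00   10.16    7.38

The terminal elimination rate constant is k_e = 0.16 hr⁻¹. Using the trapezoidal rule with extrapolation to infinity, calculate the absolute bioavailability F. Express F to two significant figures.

F = 0.31

Trapezoidal AUC_0→12.5 (buccal film):
  [0→3]: (0.00+28.92)/2 × 3 = 43.38
  [3→6]: (28.92+20.47)/2 × 3 = 74.085
  [6→10]: (20.47+11.00)/2 × 4 = 62.94
  [10→10.5]: (11.00+10.16)/2 × 0.5 = 5.29
  [10.5→12.5]: (10.16+7.38)/2 × 2 = 17.54
  Sum = 203.235 µg/mL·hr
Tail: C_last/k_e = 7.38/0.16 = 46.125
AUC_0→∞ (buccal film) = 203.235 + 46.125 = 249.36 µg/mL·hr
F = (AUC_ev/D_ev)/(AUC_iv/D_iv) = (249.36/12.5)/(320/5) = 19.9488/64 = 0.3117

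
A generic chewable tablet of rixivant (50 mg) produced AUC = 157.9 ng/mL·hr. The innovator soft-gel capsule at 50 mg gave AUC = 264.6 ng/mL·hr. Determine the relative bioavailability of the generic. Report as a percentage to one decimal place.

F_rel = 59.7%

F_rel = (AUC_test/D_test) / (AUC_ref/D_ref)
      = (157.9/50) / (264.6/50)
      = 3.158 / 5.292 = 0.5967 = 59.67%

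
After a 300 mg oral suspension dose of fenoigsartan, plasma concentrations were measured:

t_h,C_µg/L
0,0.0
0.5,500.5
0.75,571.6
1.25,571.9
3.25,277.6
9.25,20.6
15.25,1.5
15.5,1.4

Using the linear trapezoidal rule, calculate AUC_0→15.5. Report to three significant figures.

AUC = 2360 µg/L·h

Trapezoidal AUC_0→15.5:
  [0→0.5]: (0.0+500.5)/2 × 0.5 = 125.125
  [0.5→0.75]: (500.5+571.6)/2 × 0.25 = 134.0125
  [0.75→1.25]: (571.6+571.9)/2 × 0.5 = 285.875
  [1.25→3.25]: (571.9+277.6)/2 × 2 = 849.5
  [3.25→9.25]: (277.6+20.6)/2 × 6 = 894.6
  [9.25→15.25]: (20.6+1.5)/2 × 6 = 66.3
  [15.25→15.5]: (1.5+1.4)/2 × 0.25 = 0.3625
  Sum = 2355.775 µg/L·h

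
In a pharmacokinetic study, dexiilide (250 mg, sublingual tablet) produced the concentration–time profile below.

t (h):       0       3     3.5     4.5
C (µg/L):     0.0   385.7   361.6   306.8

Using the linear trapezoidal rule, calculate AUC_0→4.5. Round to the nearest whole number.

Trapezoidal AUC_0→4.5:
  [0→3]: (0.0+385.7)/2 × 3 = 578.55
  [3→3.5]: (385.7+361.6)/2 × 0.5 = 186.825
  [3.5→4.5]: (361.6+306.8)/2 × 1 = 334.2
  Sum = 1099.575 µg/L·h

AUC = 1100 µg/L·h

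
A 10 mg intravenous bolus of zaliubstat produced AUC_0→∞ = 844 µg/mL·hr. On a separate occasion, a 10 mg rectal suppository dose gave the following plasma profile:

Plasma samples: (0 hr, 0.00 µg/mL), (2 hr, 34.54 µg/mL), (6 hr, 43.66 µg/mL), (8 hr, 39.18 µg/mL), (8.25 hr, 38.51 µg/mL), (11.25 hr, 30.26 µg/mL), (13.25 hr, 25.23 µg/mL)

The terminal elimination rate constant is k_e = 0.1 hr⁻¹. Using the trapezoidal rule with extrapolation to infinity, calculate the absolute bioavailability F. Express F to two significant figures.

F = 0.82

Trapezoidal AUC_0→13.25 (rectal suppository):
  [0→2]: (0.00+34.54)/2 × 2 = 34.54
  [2→6]: (34.54+43.66)/2 × 4 = 156.4
  [6→8]: (43.66+39.18)/2 × 2 = 82.84
  [8→8.25]: (39.18+38.51)/2 × 0.25 = 9.71125
  [8.25→11.25]: (38.51+30.26)/2 × 3 = 103.155
  [11.25→13.25]: (30.26+25.23)/2 × 2 = 55.49
  Sum = 442.13625 µg/mL·hr
Tail: C_last/k_e = 25.23/0.1 = 252.300
AUC_0→∞ (rectal suppository) = 442.13625 + 252.300 = 694.43625 µg/mL·hr
F = (AUC_ev/D_ev)/(AUC_iv/D_iv) = (694.43625/10)/(844/10) = 69.443625/84.4 = 0.8228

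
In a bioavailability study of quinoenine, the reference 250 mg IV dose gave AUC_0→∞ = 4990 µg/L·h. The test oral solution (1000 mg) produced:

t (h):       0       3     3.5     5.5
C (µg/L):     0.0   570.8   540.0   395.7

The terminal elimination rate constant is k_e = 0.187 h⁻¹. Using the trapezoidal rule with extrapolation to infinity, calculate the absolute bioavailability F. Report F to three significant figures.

F = 0.210

Trapezoidal AUC_0→5.5 (oral solution):
  [0→3]: (0.0+570.8)/2 × 3 = 856.2
  [3→3.5]: (570.8+540.0)/2 × 0.5 = 277.7
  [3.5→5.5]: (540.0+395.7)/2 × 2 = 935.7
  Sum = 2069.6 µg/L·h
Tail: C_last/k_e = 395.7/0.187 = 2116.043
AUC_0→∞ (oral solution) = 2069.6 + 2116.043 = 4185.643 µg/L·h
F = (AUC_ev/D_ev)/(AUC_iv/D_iv) = (4185.643/1000)/(4990/250) = 4.185643/19.96 = 0.2097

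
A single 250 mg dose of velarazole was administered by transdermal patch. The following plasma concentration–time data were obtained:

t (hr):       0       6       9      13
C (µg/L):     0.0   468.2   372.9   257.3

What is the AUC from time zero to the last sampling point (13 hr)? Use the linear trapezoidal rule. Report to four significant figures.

Trapezoidal AUC_0→13:
  [0→6]: (0.0+468.2)/2 × 6 = 1404.6
  [6→9]: (468.2+372.9)/2 × 3 = 1261.65
  [9→13]: (372.9+257.3)/2 × 4 = 1260.4
  Sum = 3926.65 µg/L·hr

AUC = 3927 µg/L·hr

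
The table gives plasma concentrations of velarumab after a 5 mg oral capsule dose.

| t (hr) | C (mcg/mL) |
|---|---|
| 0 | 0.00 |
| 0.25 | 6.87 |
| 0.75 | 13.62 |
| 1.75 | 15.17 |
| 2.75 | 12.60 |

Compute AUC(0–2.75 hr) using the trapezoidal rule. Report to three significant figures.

Trapezoidal AUC_0→2.75:
  [0→0.25]: (0.00+6.87)/2 × 0.25 = 0.85875
  [0.25→0.75]: (6.87+13.62)/2 × 0.5 = 5.1225
  [0.75→1.75]: (13.62+15.17)/2 × 1 = 14.395
  [1.75→2.75]: (15.17+12.60)/2 × 1 = 13.885
  Sum = 34.26125 mcg/mL·hr

AUC = 34.3 mcg/mL·hr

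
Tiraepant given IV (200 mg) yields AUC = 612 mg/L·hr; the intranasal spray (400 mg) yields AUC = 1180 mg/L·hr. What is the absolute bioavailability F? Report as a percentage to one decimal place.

F = (AUC_ev / D_ev) / (AUC_iv / D_iv)
  = (1180/400) / (612/200)
  = 2.95 / 3.06 = 0.9641
  = 96.41%

F = 96.4%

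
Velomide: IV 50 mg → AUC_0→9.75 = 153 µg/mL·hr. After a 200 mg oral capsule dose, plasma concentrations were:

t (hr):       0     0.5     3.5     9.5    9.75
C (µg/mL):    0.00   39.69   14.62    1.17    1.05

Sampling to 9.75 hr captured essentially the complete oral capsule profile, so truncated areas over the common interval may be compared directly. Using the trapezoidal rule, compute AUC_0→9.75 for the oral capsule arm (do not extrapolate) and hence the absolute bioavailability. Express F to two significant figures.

Trapezoidal AUC_0→9.75 (oral capsule):
  [0→0.5]: (0.00+39.69)/2 × 0.5 = 9.9225
  [0.5→3.5]: (39.69+14.62)/2 × 3 = 81.465
  [3.5→9.5]: (14.62+1.17)/2 × 6 = 47.37
  [9.5→9.75]: (1.17+1.05)/2 × 0.25 = 0.2775
  Sum = 139.035 µg/mL·hr
F = (AUC_ev/D_ev)/(AUC_iv/D_iv) = (139.035/200)/(153/50) = 0.695175/3.06 = 0.2272

F = 0.23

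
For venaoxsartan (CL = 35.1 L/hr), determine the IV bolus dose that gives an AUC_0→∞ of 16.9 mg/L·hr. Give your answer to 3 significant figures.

Dose_iv = CL × AUC_0→∞
     = 35.1 × 16.9 = 593.19 mg

Dose = 593 mg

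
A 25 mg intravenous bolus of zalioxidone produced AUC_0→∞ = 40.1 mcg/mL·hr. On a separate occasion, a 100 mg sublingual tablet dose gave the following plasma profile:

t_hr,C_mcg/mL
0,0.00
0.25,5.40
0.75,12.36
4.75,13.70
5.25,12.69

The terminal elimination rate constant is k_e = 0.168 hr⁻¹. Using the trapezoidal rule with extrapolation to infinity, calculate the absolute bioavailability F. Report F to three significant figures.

F = 0.869

Trapezoidal AUC_0→5.25 (sublingual tablet):
  [0→0.25]: (0.00+5.40)/2 × 0.25 = 0.675
  [0.25→0.75]: (5.40+12.36)/2 × 0.5 = 4.44
  [0.75→4.75]: (12.36+13.70)/2 × 4 = 52.12
  [4.75→5.25]: (13.70+12.69)/2 × 0.5 = 6.5975
  Sum = 63.8325 mcg/mL·hr
Tail: C_last/k_e = 12.69/0.168 = 75.536
AUC_0→∞ (sublingual tablet) = 63.8325 + 75.536 = 139.3685 mcg/mL·hr
F = (AUC_ev/D_ev)/(AUC_iv/D_iv) = (139.3685/100)/(40.1/25) = 1.393685/1.604 = 0.8689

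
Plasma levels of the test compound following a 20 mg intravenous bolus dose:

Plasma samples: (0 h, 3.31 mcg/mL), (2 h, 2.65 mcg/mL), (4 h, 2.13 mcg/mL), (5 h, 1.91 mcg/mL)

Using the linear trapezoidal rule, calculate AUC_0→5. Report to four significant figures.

Trapezoidal AUC_0→5:
  [0→2]: (3.31+2.65)/2 × 2 = 5.96
  [2→4]: (2.65+2.13)/2 × 2 = 4.78
  [4→5]: (2.13+1.91)/2 × 1 = 2.02
  Sum = 12.76 mcg/mL·h

AUC = 12.76 mcg/mL·h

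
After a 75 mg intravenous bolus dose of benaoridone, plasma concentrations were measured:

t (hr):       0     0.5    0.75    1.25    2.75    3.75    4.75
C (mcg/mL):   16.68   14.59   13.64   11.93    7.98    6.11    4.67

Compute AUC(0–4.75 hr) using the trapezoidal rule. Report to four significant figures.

AUC = 45.11 mcg/mL·hr

Trapezoidal AUC_0→4.75:
  [0→0.5]: (16.68+14.59)/2 × 0.5 = 7.8175
  [0.5→0.75]: (14.59+13.64)/2 × 0.25 = 3.52875
  [0.75→1.25]: (13.64+11.93)/2 × 0.5 = 6.3925
  [1.25→2.75]: (11.93+7.98)/2 × 1.5 = 14.9325
  [2.75→3.75]: (7.98+6.11)/2 × 1 = 7.045
  [3.75→4.75]: (6.11+4.67)/2 × 1 = 5.39
  Sum = 45.10625 mcg/mL·hr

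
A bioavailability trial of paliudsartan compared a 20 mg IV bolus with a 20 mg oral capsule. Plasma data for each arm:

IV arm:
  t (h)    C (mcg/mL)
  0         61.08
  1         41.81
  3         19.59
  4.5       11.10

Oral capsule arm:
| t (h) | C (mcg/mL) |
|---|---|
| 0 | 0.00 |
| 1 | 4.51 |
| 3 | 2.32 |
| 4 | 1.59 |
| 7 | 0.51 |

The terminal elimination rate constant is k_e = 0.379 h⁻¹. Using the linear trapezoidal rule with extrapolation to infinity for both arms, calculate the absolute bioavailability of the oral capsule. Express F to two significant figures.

F = 0.094

Trapezoidal AUC_0→4.5 (IV):
  [0→1]: (61.08+41.81)/2 × 1 = 51.445
  [1→3]: (41.81+19.59)/2 × 2 = 61.4
  [3→4.5]: (19.59+11.10)/2 × 1.5 = 23.0175
  Sum = 135.8625 mcg/mL·h
IV tail: 11.10/0.379 = 29.288; AUC_iv,0→∞ = 135.8625 + 29.288 = 165.1505 mcg/mL·h
Trapezoidal AUC_0→7 (oral capsule):
  [0→1]: (0.00+4.51)/2 × 1 = 2.255
  [1→3]: (4.51+2.32)/2 × 2 = 6.83
  [3→4]: (2.32+1.59)/2 × 1 = 1.955
  [4→7]: (1.59+0.51)/2 × 3 = 3.15
  Sum = 14.19 mcg/mL·h
oral capsule tail: 0.51/0.379 = 1.346; AUC_ev,0→∞ = 14.19 + 1.346 = 15.536 mcg/mL·h
F = (AUC_ev/D_ev)/(AUC_iv/D_iv) = (15.536/20)/(165.1505/20) = 0.7768/8.257525 = 0.0941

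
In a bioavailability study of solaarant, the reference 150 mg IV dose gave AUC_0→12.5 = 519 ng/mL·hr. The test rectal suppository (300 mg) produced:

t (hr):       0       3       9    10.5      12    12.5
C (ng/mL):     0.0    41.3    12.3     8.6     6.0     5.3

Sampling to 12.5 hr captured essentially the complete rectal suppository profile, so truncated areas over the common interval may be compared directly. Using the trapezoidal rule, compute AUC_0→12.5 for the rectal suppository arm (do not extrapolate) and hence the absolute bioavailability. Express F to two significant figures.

Trapezoidal AUC_0→12.5 (rectal suppository):
  [0→3]: (0.0+41.3)/2 × 3 = 61.95
  [3→9]: (41.3+12.3)/2 × 6 = 160.8
  [9→10.5]: (12.3+8.6)/2 × 1.5 = 15.675
  [10.5→12]: (8.6+6.0)/2 × 1.5 = 10.95
  [12→12.5]: (6.0+5.3)/2 × 0.5 = 2.825
  Sum = 252.2 ng/mL·hr
F = (AUC_ev/D_ev)/(AUC_iv/D_iv) = (252.2/300)/(519/150) = 0.840667/3.46 = 0.2430

F = 0.24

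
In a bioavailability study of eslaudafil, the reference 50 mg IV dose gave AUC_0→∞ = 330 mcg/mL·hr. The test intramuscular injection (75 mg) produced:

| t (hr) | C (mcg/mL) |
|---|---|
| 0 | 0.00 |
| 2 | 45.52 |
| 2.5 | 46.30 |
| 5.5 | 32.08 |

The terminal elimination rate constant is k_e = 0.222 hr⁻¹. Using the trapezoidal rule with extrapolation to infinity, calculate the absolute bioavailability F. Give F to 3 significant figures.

Trapezoidal AUC_0→5.5 (intramuscular injection):
  [0→2]: (0.00+45.52)/2 × 2 = 45.52
  [2→2.5]: (45.52+46.30)/2 × 0.5 = 22.955
  [2.5→5.5]: (46.30+32.08)/2 × 3 = 117.57
  Sum = 186.045 mcg/mL·hr
Tail: C_last/k_e = 32.08/0.222 = 144.505
AUC_0→∞ (intramuscular injection) = 186.045 + 144.505 = 330.55 mcg/mL·hr
F = (AUC_ev/D_ev)/(AUC_iv/D_iv) = (330.55/75)/(330/50) = 4.40733/6.6 = 0.6678

F = 0.668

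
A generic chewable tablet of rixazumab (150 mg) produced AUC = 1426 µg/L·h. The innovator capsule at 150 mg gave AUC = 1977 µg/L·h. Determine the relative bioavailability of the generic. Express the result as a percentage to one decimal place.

F_rel = 72.1%

F_rel = (AUC_test/D_test) / (AUC_ref/D_ref)
      = (1426/150) / (1977/150)
      = 9.50667 / 13.18 = 0.7213 = 72.13%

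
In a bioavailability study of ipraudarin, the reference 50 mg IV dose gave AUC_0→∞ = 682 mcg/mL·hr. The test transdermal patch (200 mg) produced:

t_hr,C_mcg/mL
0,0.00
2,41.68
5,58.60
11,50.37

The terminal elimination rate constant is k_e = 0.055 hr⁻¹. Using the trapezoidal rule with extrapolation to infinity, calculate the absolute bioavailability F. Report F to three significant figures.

Trapezoidal AUC_0→11 (transdermal patch):
  [0→2]: (0.00+41.68)/2 × 2 = 41.68
  [2→5]: (41.68+58.60)/2 × 3 = 150.42
  [5→11]: (58.60+50.37)/2 × 6 = 326.91
  Sum = 519.01 mcg/mL·hr
Tail: C_last/k_e = 50.37/0.055 = 915.818
AUC_0→∞ (transdermal patch) = 519.01 + 915.818 = 1434.828 mcg/mL·hr
F = (AUC_ev/D_ev)/(AUC_iv/D_iv) = (1434.828/200)/(682/50) = 7.17414/13.64 = 0.5260

F = 0.526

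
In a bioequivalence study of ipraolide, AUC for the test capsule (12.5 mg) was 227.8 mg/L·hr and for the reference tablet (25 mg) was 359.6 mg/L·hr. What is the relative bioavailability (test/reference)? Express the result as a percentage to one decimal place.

F_rel = 126.7%

F_rel = (AUC_test/D_test) / (AUC_ref/D_ref)
      = (227.8/12.5) / (359.6/25)
      = 18.224 / 14.384 = 1.2670 = 126.70%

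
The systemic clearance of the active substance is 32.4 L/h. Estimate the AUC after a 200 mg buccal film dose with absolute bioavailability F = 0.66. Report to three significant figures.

AUC = 4.07 mg/L·h

AUC_0→∞ = F × Dose / CL
        = 0.66 × 200 / 32.4 = 4.07407 mg/L·h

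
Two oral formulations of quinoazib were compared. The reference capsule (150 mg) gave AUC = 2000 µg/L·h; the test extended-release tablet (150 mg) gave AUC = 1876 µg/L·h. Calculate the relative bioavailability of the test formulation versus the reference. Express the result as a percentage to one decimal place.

F_rel = (AUC_test/D_test) / (AUC_ref/D_ref)
      = (1876/150) / (2000/150)
      = 12.5067 / 13.3333 = 0.9380 = 93.80%

F_rel = 93.8%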